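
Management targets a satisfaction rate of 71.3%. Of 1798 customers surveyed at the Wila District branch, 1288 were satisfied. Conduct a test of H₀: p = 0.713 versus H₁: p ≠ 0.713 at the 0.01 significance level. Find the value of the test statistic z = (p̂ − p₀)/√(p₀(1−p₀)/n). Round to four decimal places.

z = 0.3142

p̂ = 1288/1798 ≈ 0.716352.
Under H₀, SE = √(0.713·0.287/1798) = √(0.00011381) = 0.010668.
z = (0.716352 − 0.713)/0.010668 = 0.003352/0.010668 = 0.3142.
p-value = 2·P(Z > 0.314) ≈ 0.7534. With α = 0.01, fail to reject H₀.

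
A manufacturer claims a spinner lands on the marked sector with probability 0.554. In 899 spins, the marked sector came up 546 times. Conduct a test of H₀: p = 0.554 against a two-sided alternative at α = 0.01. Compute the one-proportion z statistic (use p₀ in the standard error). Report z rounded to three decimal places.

z = 3.218

p̂ = 546/899 ≈ 0.607341.
SE = √(p₀(1−p₀)/n) = √(0.24708/899) = 0.016578.
z = (0.607341 − 0.554)/0.016578 = 0.053341/0.016578 = 3.218.
Two-sided p-value ≈ 2·Φ(−3.218) = 0.0013. With α = 0.01, reject H₀.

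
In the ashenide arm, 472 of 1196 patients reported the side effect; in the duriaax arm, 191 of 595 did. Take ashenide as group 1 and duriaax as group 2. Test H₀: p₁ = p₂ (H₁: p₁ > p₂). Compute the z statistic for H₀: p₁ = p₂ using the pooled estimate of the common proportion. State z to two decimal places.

z = 3.04

p̂₁ = 472/1196 = 0.3946, p̂₂ = 191/595 = 0.3210.
Pooled p̂ = (472+191)/(1196+595) = 663/1791 = 0.3702.
SE = √(p̂(1−p̂)(1/n₁+1/n₂)) = √(0.3702·0.6298·0.00251679) = √(0.000586785) = 0.0242.
z = (0.3946 − 0.3210)/0.0242 = 0.0736/0.0242 = 3.04.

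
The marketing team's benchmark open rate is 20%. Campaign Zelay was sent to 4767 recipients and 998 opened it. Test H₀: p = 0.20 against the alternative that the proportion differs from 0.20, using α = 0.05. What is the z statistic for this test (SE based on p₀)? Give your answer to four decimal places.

z = 1.6149

p̂ = 998/4767 = 0.2093560.
Under H₀, SE = √(0.2·0.8/4767) = √(3.35641e-05) = 0.0057935.
z = (0.2093560 − 0.2)/0.0057935 = 0.0093560/0.0057935 = 1.6149.
Two-sided p-value ≈ 2·Φ(−1.615) = 0.1063; since p > α = 0.05, fail to reject H₀.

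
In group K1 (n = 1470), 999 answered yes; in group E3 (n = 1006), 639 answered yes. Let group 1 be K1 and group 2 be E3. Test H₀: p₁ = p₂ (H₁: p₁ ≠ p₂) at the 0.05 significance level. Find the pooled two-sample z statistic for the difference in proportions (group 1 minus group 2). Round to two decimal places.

p̂₁ = 999/1470 = 0.6796, p̂₂ = 639/1006 = 0.6352.
Pooled p̂ = (999+639)/(1470+1006) = 1638/2476 = 0.6616.
SE = √(p̂(1−p̂)(1/n₁+1/n₂)) = √(0.6616·0.3384·0.00167431) = √(0.00037488) = 0.0194.
z = (0.6796 − 0.6352)/0.0194 = 0.0444/0.0194 = 2.29.
Two-sided p-value ≈ 2·Φ(−2.293) = 0.0218. With α = 0.05, reject H₀.

z = 2.29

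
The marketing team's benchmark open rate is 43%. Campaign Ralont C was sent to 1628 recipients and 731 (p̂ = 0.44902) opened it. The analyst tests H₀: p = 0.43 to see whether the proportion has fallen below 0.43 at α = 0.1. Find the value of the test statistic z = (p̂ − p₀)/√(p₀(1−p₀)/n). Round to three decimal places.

z = 1.550

p̂ = 731/1628 ≈ 0.44902.
Under H₀, SE = √(0.43·0.57/1628) = √(0.000150553) = 0.01227.
z = (0.44902 − 0.43)/0.01227 = 0.01902/0.01227 = 1.550.
p-value = P(Z < 1.550) ≈ 0.9394, so at α = 0.1 we fail to reject H₀.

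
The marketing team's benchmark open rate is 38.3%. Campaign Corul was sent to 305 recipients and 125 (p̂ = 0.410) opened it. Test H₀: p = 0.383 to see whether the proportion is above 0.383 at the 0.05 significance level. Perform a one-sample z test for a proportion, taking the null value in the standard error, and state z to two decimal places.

z = 0.96

p̂ = 125/305 ≈ 0.4098.
Standard error under H₀: √(0.383×0.617/305) = 0.0278.
z = (0.4098 − 0.383)/0.0278 = 0.0268/0.0278 = 0.96.
p-value = P(Z > 0.964) ≈ 0.1675, so at α = 0.05 we fail to reject H₀.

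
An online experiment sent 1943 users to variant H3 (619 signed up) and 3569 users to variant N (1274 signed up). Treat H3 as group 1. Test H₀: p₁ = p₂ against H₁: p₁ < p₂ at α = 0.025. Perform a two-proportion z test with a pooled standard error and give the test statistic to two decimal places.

z = -2.87

p̂₁ = 619/1943 ≈ 0.3186, p̂₂ = 1274/3569 ≈ 0.3570.
Pooled p̂ = (619+1274)/(1943+3569) = 1893/5512 = 0.3434.
SE = √(0.225487 × 0.000794859) = 0.0134.
z = (0.3186 − 0.3570)/0.0134 = -0.0384/0.0134 = -2.87.
p-value = P(Z < -2.867) ≈ 0.0021. With α = 0.025, reject H₀.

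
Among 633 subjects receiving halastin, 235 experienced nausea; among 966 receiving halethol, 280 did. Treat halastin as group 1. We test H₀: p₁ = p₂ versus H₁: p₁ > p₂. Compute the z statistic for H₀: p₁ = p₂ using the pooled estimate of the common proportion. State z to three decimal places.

z = 3.406

p̂₁ = 235/633 ≈ 0.371248, p̂₂ = 280/966 ≈ 0.289855.
Pooled p̂ = (235+280)/(633+966) = 515/1599 = 0.322076.
SE = √(p̂(1−p̂)(1/n₁+1/n₂)) = √(0.322076·0.677924·0.00261498) = √(0.000570962) = 0.023895.
z = (0.371248 − 0.289855)/0.023895 = 0.081393/0.023895 = 3.406.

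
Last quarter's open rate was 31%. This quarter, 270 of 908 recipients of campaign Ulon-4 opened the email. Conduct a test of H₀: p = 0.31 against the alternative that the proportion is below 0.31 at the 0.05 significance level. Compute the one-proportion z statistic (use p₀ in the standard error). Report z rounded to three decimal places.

z = -0.824

p̂ = 270/908 = 0.297357.
Under H₀, SE = √(0.31·0.69/908) = √(0.000235573) = 0.015348.
z = (0.297357 − 0.31)/0.015348 = -0.012643/0.015348 = -0.824.
p-value = P(Z < -0.824) ≈ 0.2050, so at α = 0.05 we fail to reject H₀.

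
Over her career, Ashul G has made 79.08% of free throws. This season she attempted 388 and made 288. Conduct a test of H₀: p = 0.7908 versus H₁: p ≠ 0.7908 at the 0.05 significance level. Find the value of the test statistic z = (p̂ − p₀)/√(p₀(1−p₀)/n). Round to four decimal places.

z = -2.3503

p̂ = 288/388 = 0.742268.
Standard error under H₀: √(0.7908×0.2092/388) = 0.020649.
z = (0.742268 − 0.7908)/0.020649 = -0.048532/0.020649 = -2.3503.
Two-sided p-value ≈ 2·Φ(−2.350) = 0.0188; since p < α = 0.05, reject H₀.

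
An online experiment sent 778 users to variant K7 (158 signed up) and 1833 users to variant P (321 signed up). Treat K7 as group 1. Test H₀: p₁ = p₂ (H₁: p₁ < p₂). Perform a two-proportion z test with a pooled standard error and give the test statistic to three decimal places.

z = 1.688

p̂₁ = 158/778 = 0.20308, p̂₂ = 321/1833 = 0.17512.
Pooled p̂ = (158+321)/(778+1833) = 479/2611 = 0.18345.
SE = √(0.149799 × 0.0018309) = 0.01656.
z = (0.20308 − 0.17512)/0.01656 = 0.02796/0.01656 = 1.688.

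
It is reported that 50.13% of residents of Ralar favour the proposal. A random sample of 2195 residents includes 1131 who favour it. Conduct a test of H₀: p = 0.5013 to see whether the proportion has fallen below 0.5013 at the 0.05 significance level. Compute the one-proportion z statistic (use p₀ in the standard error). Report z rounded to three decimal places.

z = 1.308

p̂ = 1131/2195 = 0.51526.
SE = √(p₀(1−p₀)/n) = √(0.25/2195) = 0.01067.
z = (0.51526 − 0.5013)/0.01067 = 0.01396/0.01067 = 1.308.
p-value = P(Z < 1.308) ≈ 0.9046. With α = 0.05, fail to reject H₀.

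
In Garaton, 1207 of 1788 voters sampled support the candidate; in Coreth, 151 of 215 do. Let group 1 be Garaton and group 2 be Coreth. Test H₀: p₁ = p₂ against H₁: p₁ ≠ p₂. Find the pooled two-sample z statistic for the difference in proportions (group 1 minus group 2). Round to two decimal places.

z = -0.81

p̂₁ = 1207/1788 = 0.6751, p̂₂ = 151/215 = 0.7023.
Pooled p̂ = (1207+151)/(1788+215) = 1358/2003 = 0.6780.
SE = √(0.218322 × 0.00521045) = 0.0337.
z = (0.6751 − 0.7023)/0.0337 = -0.0272/0.0337 = -0.81.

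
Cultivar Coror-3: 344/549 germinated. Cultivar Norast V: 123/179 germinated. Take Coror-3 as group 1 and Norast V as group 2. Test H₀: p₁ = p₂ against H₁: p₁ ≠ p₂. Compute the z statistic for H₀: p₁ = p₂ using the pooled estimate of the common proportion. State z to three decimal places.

p̂₁ = 344/549 ≈ 0.62659, p̂₂ = 123/179 ≈ 0.68715.
Pooled p̂ = (344+123)/(549+179) = 467/728 = 0.64148.
SE = √(0.229982 × 0.00740809) = 0.04128.
z = (0.62659 − 0.68715)/0.04128 = -0.06056/0.04128 = -1.467.

z = -1.467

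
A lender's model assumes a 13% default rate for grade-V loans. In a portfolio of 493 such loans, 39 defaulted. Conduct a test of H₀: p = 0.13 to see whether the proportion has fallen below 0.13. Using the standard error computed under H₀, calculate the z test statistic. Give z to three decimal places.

p̂ = 39/493 ≈ 0.079108.
Standard error under H₀: √(0.13×0.87/493) = 0.015146.
z = (0.079108 − 0.13)/0.015146 = -0.050892/0.015146 = -3.360.

z = -3.360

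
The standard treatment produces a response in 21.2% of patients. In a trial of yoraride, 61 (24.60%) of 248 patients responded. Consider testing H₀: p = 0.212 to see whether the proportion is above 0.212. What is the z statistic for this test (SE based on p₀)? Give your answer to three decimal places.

p̂ = 61/248 ≈ 0.24597.
SE = √(p₀(1−p₀)/n) = √(0.16706/248) = 0.02595.
z = (0.24597 − 0.212)/0.02595 = 0.03397/0.02595 = 1.309.
p-value = P(Z > 1.309) ≈ 0.0953.

z = 1.309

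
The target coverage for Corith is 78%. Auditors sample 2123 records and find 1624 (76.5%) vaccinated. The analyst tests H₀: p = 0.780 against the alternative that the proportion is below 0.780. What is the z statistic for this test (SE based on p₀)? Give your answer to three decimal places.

p̂ = 1624/2123 = 0.76496.
Standard error under H₀: √(0.78×0.22/2123) = 0.00899.
z = (0.76496 − 0.78)/0.00899 = -0.01504/0.00899 = -1.673.
p-value = P(Z < -1.673) ≈ 0.0471.

z = -1.673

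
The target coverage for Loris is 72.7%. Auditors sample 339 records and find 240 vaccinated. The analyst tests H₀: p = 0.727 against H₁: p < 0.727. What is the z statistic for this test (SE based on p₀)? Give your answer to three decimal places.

z = -0.787

p̂ = 240/339 ≈ 0.70796.
Standard error under H₀: √(0.727×0.273/339) = 0.02420.
z = (0.70796 − 0.727)/0.02420 = -0.01904/0.02420 = -0.787.
p-value = P(Z < -0.787) ≈ 0.2157.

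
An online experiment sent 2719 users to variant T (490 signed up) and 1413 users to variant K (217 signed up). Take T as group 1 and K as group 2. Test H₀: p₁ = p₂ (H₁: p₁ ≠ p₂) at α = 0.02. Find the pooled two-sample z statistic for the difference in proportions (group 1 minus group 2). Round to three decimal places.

z = 2.157

p̂₁ = 490/2719 = 0.18021, p̂₂ = 217/1413 = 0.15357.
Pooled p̂ = (490+217)/(2719+1413) = 707/4132 = 0.17110.
SE = √(0.141827 × 0.0010755) = 0.01235.
z = (0.18021 − 0.15357)/0.01235 = 0.02664/0.01235 = 2.157.
Two-sided p-value ≈ 2·Φ(−2.157) = 0.0310; since p > α = 0.02, fail to reject H₀.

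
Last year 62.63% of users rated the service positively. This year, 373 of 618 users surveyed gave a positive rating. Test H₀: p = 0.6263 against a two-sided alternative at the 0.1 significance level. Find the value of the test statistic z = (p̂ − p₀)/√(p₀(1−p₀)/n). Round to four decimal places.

p̂ = 373/618 = 0.603560.
Under H₀, SE = √(0.6263·0.3737/618) = √(0.000378719) = 0.019461.
z = (0.603560 − 0.6263)/0.019461 = -0.022740/0.019461 = -1.1685.
Two-sided p-value ≈ 2·Φ(−1.169) = 0.2426; since p > α = 0.1, fail to reject H₀.

z = -1.1685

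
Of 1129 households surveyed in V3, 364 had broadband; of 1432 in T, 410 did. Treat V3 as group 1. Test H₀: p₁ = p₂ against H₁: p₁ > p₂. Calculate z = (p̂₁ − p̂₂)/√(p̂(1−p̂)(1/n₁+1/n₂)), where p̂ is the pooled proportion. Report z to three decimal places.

z = 1.975

p̂₁ = 364/1129 = 0.32241, p̂₂ = 410/1432 = 0.28631.
Pooled p̂ = (364+410)/(1129+1432) = 774/2561 = 0.30223.
SE = √(p̂(1−p̂)(1/n₁+1/n₂)) = √(0.30223·0.69777·0.00158406) = √(0.000334056) = 0.01828.
z = (0.32241 − 0.28631)/0.01828 = 0.03610/0.01828 = 1.975.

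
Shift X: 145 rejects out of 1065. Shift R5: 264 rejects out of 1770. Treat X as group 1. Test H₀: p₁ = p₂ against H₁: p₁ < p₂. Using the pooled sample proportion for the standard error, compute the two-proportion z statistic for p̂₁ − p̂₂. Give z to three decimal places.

p̂₁ = 145/1065 = 0.13615, p̂₂ = 264/1770 = 0.14915.
Pooled p̂ = (145+264)/(1065+1770) = 409/2835 = 0.14427.
SE = √(p̂(1−p̂)(1/n₁+1/n₂)) = √(0.14427·0.85573·0.00150394) = √(0.000185668) = 0.01363.
z = (0.13615 − 0.14915)/0.01363 = -0.01300/0.01363 = -0.954.
p-value = P(Z < -0.954) ≈ 0.1700.

z = -0.954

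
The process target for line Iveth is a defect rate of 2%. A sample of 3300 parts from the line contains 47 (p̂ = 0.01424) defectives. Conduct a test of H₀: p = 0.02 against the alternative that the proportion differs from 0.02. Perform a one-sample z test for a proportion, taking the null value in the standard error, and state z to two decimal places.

z = -2.36

p̂ = 47/3300 ≈ 0.01424.
SE = √(p₀(1−p₀)/n) = √(0.0196/3300) = 0.00244.
z = (0.01424 − 0.02)/0.00244 = -0.00576/0.00244 = -2.36.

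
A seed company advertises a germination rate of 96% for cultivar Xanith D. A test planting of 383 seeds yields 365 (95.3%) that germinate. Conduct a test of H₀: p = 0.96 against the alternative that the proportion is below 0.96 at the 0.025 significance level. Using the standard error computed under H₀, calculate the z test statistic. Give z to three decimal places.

p̂ = 365/383 ≈ 0.95300.
Under H₀, SE = √(0.96·0.04/383) = √(0.000100261) = 0.01001.
z = (0.95300 − 0.96)/0.01001 = -0.00700/0.01001 = -0.699.
p-value = P(Z < -0.699) ≈ 0.2423, so at α = 0.025 we fail to reject H₀.

z = -0.699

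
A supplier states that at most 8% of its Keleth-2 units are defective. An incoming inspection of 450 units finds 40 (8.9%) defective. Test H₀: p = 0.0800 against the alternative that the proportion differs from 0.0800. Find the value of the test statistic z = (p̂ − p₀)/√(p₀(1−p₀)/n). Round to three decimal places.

z = 0.695

p̂ = 40/450 = 0.08889.
Under H₀, SE = √(0.08·0.92/450) = √(0.000163556) = 0.01279.
z = (0.08889 − 0.08)/0.01279 = 0.00889/0.01279 = 0.695.
Two-sided p-value ≈ 2·Φ(−0.695) = 0.4870.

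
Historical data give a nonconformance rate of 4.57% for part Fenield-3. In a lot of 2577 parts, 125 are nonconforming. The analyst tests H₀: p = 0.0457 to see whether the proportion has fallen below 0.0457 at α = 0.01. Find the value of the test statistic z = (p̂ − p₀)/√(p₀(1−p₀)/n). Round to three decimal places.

p̂ = 125/2577 ≈ 0.048506.
SE = √(p₀(1−p₀)/n) = √(0.043612/2577) = 0.004114.
z = (0.048506 − 0.0457)/0.004114 = 0.002806/0.004114 = 0.682.
p-value = P(Z < 0.682) ≈ 0.7524, so at α = 0.01 we fail to reject H₀.

z = 0.682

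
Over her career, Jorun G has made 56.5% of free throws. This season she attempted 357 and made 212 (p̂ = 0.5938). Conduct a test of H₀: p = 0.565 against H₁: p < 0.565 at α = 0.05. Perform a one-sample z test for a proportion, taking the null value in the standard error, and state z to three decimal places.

z = 1.099

p̂ = 212/357 = 0.59384.
Under H₀, SE = √(0.565·0.435/357) = √(0.000688445) = 0.02624.
z = (0.59384 − 0.565)/0.02624 = 0.02884/0.02624 = 1.099.
p-value = P(Z < 1.099) ≈ 0.8641. With α = 0.05, fail to reject H₀.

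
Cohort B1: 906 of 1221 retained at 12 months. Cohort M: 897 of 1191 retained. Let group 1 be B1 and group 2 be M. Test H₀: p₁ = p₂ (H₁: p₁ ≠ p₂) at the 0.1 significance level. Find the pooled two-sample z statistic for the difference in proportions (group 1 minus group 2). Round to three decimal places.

z = -0.629

p̂₁ = 906/1221 ≈ 0.742015, p̂₂ = 897/1191 ≈ 0.753149.
Pooled p̂ = (906+897)/(1221+1191) = 1803/2412 = 0.747512.
SE = √(p̂(1−p̂)(1/n₁+1/n₂)) = √(0.747512·0.252488·0.00165863) = √(0.000313046) = 0.017693.
z = (0.742015 − 0.753149)/0.017693 = -0.011134/0.017693 = -0.629.
p-value = 2·P(Z > 0.629) ≈ 0.5292, so at α = 0.1 we fail to reject H₀.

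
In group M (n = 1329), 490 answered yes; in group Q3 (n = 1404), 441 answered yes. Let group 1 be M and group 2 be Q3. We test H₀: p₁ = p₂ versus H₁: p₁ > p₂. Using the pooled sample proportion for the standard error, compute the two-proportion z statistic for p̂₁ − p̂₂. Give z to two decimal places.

z = 3.01

p̂₁ = 490/1329 = 0.36870, p̂₂ = 441/1404 = 0.31410.
Pooled p̂ = (490+441)/(1329+1404) = 931/2733 = 0.34065.
SE = √(p̂(1−p̂)(1/n₁+1/n₂)) = √(0.34065·0.65935·0.0014647) = √(0.000328982) = 0.01814.
z = (0.36870 − 0.31410)/0.01814 = 0.05460/0.01814 = 3.01.
p-value = P(Z > 3.010) ≈ 0.0013.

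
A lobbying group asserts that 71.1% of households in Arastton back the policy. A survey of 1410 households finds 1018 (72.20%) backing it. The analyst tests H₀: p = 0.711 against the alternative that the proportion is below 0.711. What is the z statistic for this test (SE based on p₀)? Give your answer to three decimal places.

z = 0.910

p̂ = 1018/1410 ≈ 0.721986.
Under H₀, SE = √(0.711·0.289/1410) = √(0.00014573) = 0.012072.
z = (0.721986 − 0.711)/0.012072 = 0.010986/0.012072 = 0.910.
p-value = P(Z < 0.910) ≈ 0.8186.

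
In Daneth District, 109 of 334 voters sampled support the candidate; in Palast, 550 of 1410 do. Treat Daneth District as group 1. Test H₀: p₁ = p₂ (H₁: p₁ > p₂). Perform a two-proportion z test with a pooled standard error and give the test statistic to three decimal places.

z = -2.160

p̂₁ = 109/334 ≈ 0.326347, p̂₂ = 550/1410 ≈ 0.390071.
Pooled p̂ = (109+550)/(334+1410) = 659/1744 = 0.377867.
SE = √(p̂(1−p̂)(1/n₁+1/n₂)) = √(0.377867·0.622133·0.00370323) = √(0.000870569) = 0.029505.
z = (0.326347 − 0.390071)/0.029505 = -0.063724/0.029505 = -2.160.
p-value = P(Z > -2.160) ≈ 0.9846.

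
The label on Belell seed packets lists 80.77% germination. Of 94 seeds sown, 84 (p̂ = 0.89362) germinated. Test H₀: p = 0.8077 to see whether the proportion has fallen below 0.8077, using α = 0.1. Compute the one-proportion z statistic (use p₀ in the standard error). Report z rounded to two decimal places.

p̂ = 84/94 ≈ 0.89362.
Under H₀, SE = √(0.8077·0.1923/94) = √(0.00165235) = 0.04065.
z = (0.89362 − 0.8077)/0.04065 = 0.08592/0.04065 = 2.11.
p-value = P(Z < 2.114) ≈ 0.9827; since p > α = 0.1, fail to reject H₀.

z = 2.11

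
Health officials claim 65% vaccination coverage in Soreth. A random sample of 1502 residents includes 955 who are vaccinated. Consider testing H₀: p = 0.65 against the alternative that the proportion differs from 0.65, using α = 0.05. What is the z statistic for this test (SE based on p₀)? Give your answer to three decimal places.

p̂ = 955/1502 = 0.63582.
SE = √(p₀(1−p₀)/n) = √(0.2275/1502) = 0.01231.
z = (0.63582 − 0.65)/0.01231 = -0.01418/0.01231 = -1.152.
Two-sided p-value ≈ 2·Φ(−1.152) = 0.2492, so at α = 0.05 we fail to reject H₀.

z = -1.152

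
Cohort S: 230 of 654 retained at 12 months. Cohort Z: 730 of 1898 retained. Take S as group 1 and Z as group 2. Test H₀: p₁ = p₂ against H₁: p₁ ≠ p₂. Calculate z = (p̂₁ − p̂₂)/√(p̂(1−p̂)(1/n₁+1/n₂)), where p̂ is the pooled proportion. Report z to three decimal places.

p̂₁ = 230/654 = 0.351682, p̂₂ = 730/1898 = 0.384615.
Pooled p̂ = (230+730)/(654+1898) = 960/2552 = 0.376176.
SE = √(0.234668 × 0.00205592) = 0.021965.
z = (0.351682 − 0.384615)/0.021965 = -0.032933/0.021965 = -1.499.
p-value = 2·P(Z > 1.499) ≈ 0.1338.

z = -1.499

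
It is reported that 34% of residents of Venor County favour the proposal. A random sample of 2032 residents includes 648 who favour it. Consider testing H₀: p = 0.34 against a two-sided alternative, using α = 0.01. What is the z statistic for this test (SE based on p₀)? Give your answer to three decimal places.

p̂ = 648/2032 = 0.31890.
SE = √(p₀(1−p₀)/n) = √(0.2244/2032) = 0.01051.
z = (0.31890 − 0.34)/0.01051 = -0.02110/0.01051 = -2.008.
Two-sided p-value ≈ 2·Φ(−2.008) = 0.0446, so at α = 0.01 we fail to reject H₀.

z = -2.008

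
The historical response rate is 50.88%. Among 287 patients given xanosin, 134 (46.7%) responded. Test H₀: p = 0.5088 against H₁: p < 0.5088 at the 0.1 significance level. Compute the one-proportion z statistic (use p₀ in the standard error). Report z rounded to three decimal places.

p̂ = 134/287 ≈ 0.46690.
Under H₀, SE = √(0.5088·0.4912/287) = √(0.00087081) = 0.02951.
z = (0.46690 − 0.5088)/0.02951 = -0.04190/0.02951 = -1.420.
p-value = P(Z < -1.420) ≈ 0.0778. With α = 0.1, reject H₀.

z = -1.420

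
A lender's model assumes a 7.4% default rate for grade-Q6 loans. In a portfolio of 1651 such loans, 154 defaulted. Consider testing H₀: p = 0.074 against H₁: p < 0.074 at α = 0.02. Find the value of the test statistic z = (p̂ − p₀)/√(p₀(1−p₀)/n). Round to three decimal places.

z = 2.992

p̂ = 154/1651 = 0.093277.
Under H₀, SE = √(0.074·0.926/1651) = √(4.15045e-05) = 0.006442.
z = (0.093277 − 0.074)/0.006442 = 0.019277/0.006442 = 2.992.
p-value = P(Z < 2.992) ≈ 0.9986, so at α = 0.02 we fail to reject H₀.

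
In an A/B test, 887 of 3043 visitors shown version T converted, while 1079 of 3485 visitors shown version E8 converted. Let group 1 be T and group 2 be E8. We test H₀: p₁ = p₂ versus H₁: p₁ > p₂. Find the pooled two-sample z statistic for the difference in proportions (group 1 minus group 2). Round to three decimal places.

z = -1.592

p̂₁ = 887/3043 = 0.29149, p̂₂ = 1079/3485 = 0.30961.
Pooled p̂ = (887+1079)/(3043+3485) = 1966/6528 = 0.30116.
SE = √(0.210464 × 0.000615567) = 0.01138.
z = (0.29149 − 0.30961)/0.01138 = -0.01812/0.01138 = -1.592.
p-value = P(Z > -1.592) ≈ 0.9443.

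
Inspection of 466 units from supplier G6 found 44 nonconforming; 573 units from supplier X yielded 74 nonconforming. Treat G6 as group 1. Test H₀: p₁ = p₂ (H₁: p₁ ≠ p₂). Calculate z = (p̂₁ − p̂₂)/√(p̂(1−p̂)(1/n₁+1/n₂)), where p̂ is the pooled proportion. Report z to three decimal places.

p̂₁ = 44/466 ≈ 0.09442, p̂₂ = 74/573 ≈ 0.12914.
Pooled p̂ = (44+74)/(466+573) = 118/1039 = 0.11357.
SE = √(p̂(1−p̂)(1/n₁+1/n₂)) = √(0.11357·0.88643·0.00389112) = √(0.000391729) = 0.01979.
z = (0.09442 − 0.12914)/0.01979 = -0.03472/0.01979 = -1.754.

z = -1.754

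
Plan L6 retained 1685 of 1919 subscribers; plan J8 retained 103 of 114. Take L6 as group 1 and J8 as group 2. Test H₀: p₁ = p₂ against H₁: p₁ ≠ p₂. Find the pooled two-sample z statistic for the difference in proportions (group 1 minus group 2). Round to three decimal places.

z = -0.811

p̂₁ = 1685/1919 ≈ 0.87806, p̂₂ = 103/114 ≈ 0.90351.
Pooled p̂ = (1685+103)/(1919+114) = 1788/2033 = 0.87949.
SE = √(p̂(1−p̂)(1/n₁+1/n₂)) = √(0.87949·0.12051·0.00929303) = √(0.000984955) = 0.03138.
z = (0.87806 − 0.90351)/0.03138 = -0.02545/0.03138 = -0.811.
p-value = 2·P(Z > 0.811) ≈ 0.4175.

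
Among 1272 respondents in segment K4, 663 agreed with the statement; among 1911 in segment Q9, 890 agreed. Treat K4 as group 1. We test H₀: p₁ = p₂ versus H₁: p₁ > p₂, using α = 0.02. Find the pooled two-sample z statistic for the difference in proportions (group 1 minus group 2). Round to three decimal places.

p̂₁ = 663/1272 ≈ 0.521226, p̂₂ = 890/1911 ≈ 0.465725.
Pooled p̂ = (663+890)/(1272+1911) = 1553/3183 = 0.487904.
SE = √(p̂(1−p̂)(1/n₁+1/n₂)) = √(0.487904·0.512096·0.00130945) = √(0.000327171) = 0.018088.
z = (0.521226 − 0.465725)/0.018088 = 0.055501/0.018088 = 3.068.
p-value = P(Z > 3.068) ≈ 0.0011; since p < α = 0.02, reject H₀.

z = 3.068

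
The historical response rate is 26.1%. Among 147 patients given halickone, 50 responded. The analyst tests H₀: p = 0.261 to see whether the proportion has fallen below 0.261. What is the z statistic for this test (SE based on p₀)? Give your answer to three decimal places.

p̂ = 50/147 = 0.34014.
Standard error under H₀: √(0.261×0.739/147) = 0.03622.
z = (0.34014 − 0.261)/0.03622 = 0.07914/0.03622 = 2.185.

z = 2.185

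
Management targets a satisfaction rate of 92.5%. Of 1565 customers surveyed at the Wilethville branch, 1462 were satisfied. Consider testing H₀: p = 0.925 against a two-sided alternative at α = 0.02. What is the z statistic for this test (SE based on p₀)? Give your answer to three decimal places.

z = 1.380

p̂ = 1462/1565 = 0.93419.
Under H₀, SE = √(0.925·0.075/1565) = √(4.43291e-05) = 0.00666.
z = (0.93419 − 0.925)/0.00666 = 0.00919/0.00666 = 1.380.
p-value = 2·P(Z > 1.380) ≈ 0.1677, so at α = 0.02 we fail to reject H₀.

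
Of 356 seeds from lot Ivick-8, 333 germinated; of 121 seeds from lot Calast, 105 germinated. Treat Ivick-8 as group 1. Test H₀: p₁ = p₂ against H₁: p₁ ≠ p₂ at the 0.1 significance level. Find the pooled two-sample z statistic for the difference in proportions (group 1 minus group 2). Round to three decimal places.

p̂₁ = 333/356 ≈ 0.93539, p̂₂ = 105/121 ≈ 0.86777.
Pooled p̂ = (333+105)/(356+121) = 438/477 = 0.91824.
SE = √(p̂(1−p̂)(1/n₁+1/n₂)) = √(0.91824·0.08176·0.0110735) = √(0.000831352) = 0.02883.
z = (0.93539 − 0.86777)/0.02883 = 0.06762/0.02883 = 2.345.
p-value = 2·P(Z > 2.345) ≈ 0.0190, so at α = 0.1 we reject H₀.

z = 2.345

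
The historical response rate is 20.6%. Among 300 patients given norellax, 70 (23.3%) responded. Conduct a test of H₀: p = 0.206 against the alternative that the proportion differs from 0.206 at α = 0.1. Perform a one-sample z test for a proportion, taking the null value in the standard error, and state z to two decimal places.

z = 1.17

p̂ = 70/300 ≈ 0.2333.
SE = √(p₀(1−p₀)/n) = √(0.16356/300) = 0.0233.
z = (0.2333 − 0.206)/0.0233 = 0.0273/0.0233 = 1.17.
Two-sided p-value ≈ 2·Φ(−1.171) = 0.2418; since p > α = 0.1, fail to reject H₀.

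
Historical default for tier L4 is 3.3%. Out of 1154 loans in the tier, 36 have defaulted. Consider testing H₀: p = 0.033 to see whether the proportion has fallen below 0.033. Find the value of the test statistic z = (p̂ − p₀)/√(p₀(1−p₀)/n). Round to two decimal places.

p̂ = 36/1154 = 0.0312.
Standard error under H₀: √(0.033×0.967/1154) = 0.0053.
z = (0.0312 − 0.033)/0.0053 = -0.0018/0.0053 = -0.34.
p-value = P(Z < -0.343) ≈ 0.3658.

z = -0.34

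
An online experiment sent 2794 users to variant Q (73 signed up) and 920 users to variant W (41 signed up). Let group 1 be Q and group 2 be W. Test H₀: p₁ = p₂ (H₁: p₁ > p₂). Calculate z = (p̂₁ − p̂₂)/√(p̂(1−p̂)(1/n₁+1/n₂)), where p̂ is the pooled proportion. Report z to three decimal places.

z = -2.812

p̂₁ = 73/2794 ≈ 0.026127, p̂₂ = 41/920 ≈ 0.044565.
Pooled p̂ = (73+41)/(2794+920) = 114/3714 = 0.030695.
SE = √(p̂(1−p̂)(1/n₁+1/n₂)) = √(0.030695·0.969305·0.00144487) = √(4.29884e-05) = 0.006557.
z = (0.026127 − 0.044565)/0.006557 = -0.018438/0.006557 = -2.812.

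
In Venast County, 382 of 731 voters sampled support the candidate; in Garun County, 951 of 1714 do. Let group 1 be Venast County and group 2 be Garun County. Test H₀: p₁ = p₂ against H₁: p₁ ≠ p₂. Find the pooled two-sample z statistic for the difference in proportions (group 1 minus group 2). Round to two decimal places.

p̂₁ = 382/731 = 0.52257, p̂₂ = 951/1714 = 0.55484.
Pooled p̂ = (382+951)/(731+1714) = 1333/2445 = 0.54519.
SE = √(0.247957 × 0.00195142) = 0.02200.
z = (0.52257 − 0.55484)/0.02200 = -0.03227/0.02200 = -1.47.

z = -1.47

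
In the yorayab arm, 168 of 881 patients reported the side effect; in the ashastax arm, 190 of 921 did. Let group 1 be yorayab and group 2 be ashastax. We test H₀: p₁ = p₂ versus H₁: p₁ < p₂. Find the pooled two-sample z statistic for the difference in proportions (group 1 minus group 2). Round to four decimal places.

z = -0.8299

p̂₁ = 168/881 ≈ 0.1906924, p̂₂ = 190/921 ≈ 0.2062975.
Pooled p̂ = (168+190)/(881+921) = 358/1802 = 0.1986681.
SE = √(0.159199 × 0.00222085) = 0.0188031.
z = (0.1906924 − 0.2062975)/0.0188031 = -0.0156051/0.0188031 = -0.8299.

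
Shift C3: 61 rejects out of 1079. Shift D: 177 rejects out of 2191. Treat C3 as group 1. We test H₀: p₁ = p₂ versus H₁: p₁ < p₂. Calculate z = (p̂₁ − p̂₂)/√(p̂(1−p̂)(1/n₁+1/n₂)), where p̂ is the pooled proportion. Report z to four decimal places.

p̂₁ = 61/1079 = 0.0565338, p̂₂ = 177/2191 = 0.0807850.
Pooled p̂ = (61+177)/(1079+2191) = 238/3270 = 0.0727829.
SE = √(p̂(1−p̂)(1/n₁+1/n₂)) = √(0.0727829·0.9272171·0.0013832) = √(9.33458e-05) = 0.0096616.
z = (0.0565338 − 0.0807850)/0.0096616 = -0.0242512/0.0096616 = -2.5101.
p-value = P(Z < -2.510) ≈ 0.0060.

z = -2.5101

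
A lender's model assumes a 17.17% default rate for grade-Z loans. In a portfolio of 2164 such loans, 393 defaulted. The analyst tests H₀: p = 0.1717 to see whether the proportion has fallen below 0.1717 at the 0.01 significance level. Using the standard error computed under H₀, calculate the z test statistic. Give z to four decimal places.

z = 1.2222

p̂ = 393/2164 ≈ 0.181608.
SE = √(p₀(1−p₀)/n) = √(0.14222/2164) = 0.008107.
z = (0.181608 − 0.1717)/0.008107 = 0.009908/0.008107 = 1.2222.
p-value = P(Z < 1.222) ≈ 0.8892. With α = 0.01, fail to reject H₀.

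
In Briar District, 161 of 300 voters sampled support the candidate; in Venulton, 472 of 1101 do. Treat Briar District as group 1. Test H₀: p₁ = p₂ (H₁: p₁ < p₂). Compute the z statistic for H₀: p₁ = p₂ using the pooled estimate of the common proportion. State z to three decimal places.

p̂₁ = 161/300 ≈ 0.53667, p̂₂ = 472/1101 ≈ 0.42870.
Pooled p̂ = (161+472)/(300+1101) = 633/1401 = 0.45182.
SE = √(p̂(1−p̂)(1/n₁+1/n₂)) = √(0.45182·0.54818·0.0042416) = √(0.00105055) = 0.03241.
z = (0.53667 − 0.42870)/0.03241 = 0.10797/0.03241 = 3.331.
p-value = P(Z < 3.331) ≈ 0.9996.

z = 3.331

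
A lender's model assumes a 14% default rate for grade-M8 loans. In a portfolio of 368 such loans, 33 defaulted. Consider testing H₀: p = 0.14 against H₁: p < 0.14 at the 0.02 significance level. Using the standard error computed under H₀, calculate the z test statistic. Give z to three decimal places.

z = -2.782

p̂ = 33/368 = 0.08967.
SE = √(p₀(1−p₀)/n) = √(0.1204/368) = 0.01809.
z = (0.08967 − 0.14)/0.01809 = -0.05033/0.01809 = -2.782.
p-value = P(Z < -2.782) ≈ 0.0027. With α = 0.02, reject H₀.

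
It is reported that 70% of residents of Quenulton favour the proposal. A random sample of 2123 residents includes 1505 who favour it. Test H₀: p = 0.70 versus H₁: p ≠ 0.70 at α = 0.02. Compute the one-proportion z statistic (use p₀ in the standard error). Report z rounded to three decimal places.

z = 0.895

p̂ = 1505/2123 ≈ 0.708902.
Standard error under H₀: √(0.7×0.3/2123) = 0.009946.
z = (0.708902 − 0.7)/0.009946 = 0.008902/0.009946 = 0.895.
Two-sided p-value ≈ 2·Φ(−0.895) = 0.3707, so at α = 0.02 we fail to reject H₀.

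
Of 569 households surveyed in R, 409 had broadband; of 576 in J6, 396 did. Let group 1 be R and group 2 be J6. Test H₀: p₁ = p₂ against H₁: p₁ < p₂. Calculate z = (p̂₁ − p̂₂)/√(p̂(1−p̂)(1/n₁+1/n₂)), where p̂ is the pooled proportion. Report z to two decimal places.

p̂₁ = 409/569 ≈ 0.7188, p̂₂ = 396/576 ≈ 0.6875.
Pooled p̂ = (409+396)/(569+576) = 805/1145 = 0.7031.
SE = √(0.208768 × 0.00349358) = 0.0270.
z = (0.7188 − 0.6875)/0.0270 = 0.0313/0.0270 = 1.16.

z = 1.16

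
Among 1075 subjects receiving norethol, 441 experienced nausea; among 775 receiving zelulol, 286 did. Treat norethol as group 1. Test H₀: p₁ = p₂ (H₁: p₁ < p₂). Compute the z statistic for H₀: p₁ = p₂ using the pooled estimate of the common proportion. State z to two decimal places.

p̂₁ = 441/1075 ≈ 0.4102, p̂₂ = 286/775 ≈ 0.3690.
Pooled p̂ = (441+286)/(1075+775) = 727/1850 = 0.3930.
SE = √(0.238545 × 0.00222056) = 0.0230.
z = (0.4102 − 0.3690)/0.0230 = 0.0412/0.0230 = 1.79.

z = 1.79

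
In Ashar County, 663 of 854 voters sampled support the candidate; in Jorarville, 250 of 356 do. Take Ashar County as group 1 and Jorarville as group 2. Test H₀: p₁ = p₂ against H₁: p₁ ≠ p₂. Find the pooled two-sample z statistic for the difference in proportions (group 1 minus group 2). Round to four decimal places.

z = 2.7293

p̂₁ = 663/854 ≈ 0.776347, p̂₂ = 250/356 ≈ 0.702247.
Pooled p̂ = (663+250)/(854+356) = 913/1210 = 0.754545.
SE = √(p̂(1−p̂)(1/n₁+1/n₂)) = √(0.754545·0.245455·0.00397995) = √(0.000737113) = 0.027150.
z = (0.776347 − 0.702247)/0.027150 = 0.074100/0.027150 = 2.7293.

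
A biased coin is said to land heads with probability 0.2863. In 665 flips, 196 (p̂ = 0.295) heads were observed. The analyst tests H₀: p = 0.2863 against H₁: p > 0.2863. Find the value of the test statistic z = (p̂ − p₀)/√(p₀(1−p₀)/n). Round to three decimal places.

p̂ = 196/665 ≈ 0.29474.
SE = √(p₀(1−p₀)/n) = √(0.20433/665) = 0.01753.
z = (0.29474 − 0.2863)/0.01753 = 0.00844/0.01753 = 0.481.
p-value = P(Z > 0.481) ≈ 0.3151.

z = 0.481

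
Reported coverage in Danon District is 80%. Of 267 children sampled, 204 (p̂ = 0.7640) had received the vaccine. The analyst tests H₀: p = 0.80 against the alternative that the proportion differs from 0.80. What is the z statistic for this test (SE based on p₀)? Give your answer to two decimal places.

z = -1.47

p̂ = 204/267 ≈ 0.7640.
Standard error under H₀: √(0.8×0.2/267) = 0.0245.
z = (0.7640 − 0.8)/0.0245 = -0.0360/0.0245 = -1.47.
Two-sided p-value ≈ 2·Φ(−1.469) = 0.1419.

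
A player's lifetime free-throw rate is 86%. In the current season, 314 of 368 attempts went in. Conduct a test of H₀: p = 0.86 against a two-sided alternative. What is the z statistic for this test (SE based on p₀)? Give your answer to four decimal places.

p̂ = 314/368 ≈ 0.853261.
Standard error under H₀: √(0.86×0.14/368) = 0.018088.
z = (0.853261 − 0.86)/0.018088 = -0.006739/0.018088 = -0.3726.

z = -0.3726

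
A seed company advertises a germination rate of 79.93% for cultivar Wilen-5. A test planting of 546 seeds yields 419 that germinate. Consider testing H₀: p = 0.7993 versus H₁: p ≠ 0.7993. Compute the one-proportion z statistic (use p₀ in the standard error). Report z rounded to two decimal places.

p̂ = 419/546 ≈ 0.76740.
SE = √(p₀(1−p₀)/n) = √(0.16042/546) = 0.01714.
z = (0.76740 − 0.7993)/0.01714 = -0.03190/0.01714 = -1.86.
p-value = 2·P(Z > 1.861) ≈ 0.0627.

z = -1.86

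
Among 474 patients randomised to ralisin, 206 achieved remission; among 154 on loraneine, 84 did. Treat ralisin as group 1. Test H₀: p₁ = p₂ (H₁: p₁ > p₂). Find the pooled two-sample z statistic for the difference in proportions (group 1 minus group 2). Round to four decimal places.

p̂₁ = 206/474 ≈ 0.4345992, p̂₂ = 84/154 ≈ 0.5454545.
Pooled p̂ = (206+84)/(474+154) = 290/628 = 0.4617834.
SE = √(0.248539 × 0.00860321) = 0.0462411.
z = (0.4345992 − 0.5454545)/0.0462411 = -0.1108553/0.0462411 = -2.3973.

z = -2.3973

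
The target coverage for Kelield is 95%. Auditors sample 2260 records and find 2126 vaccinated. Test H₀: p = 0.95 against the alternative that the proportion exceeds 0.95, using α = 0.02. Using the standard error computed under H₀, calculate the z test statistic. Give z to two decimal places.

z = -2.03

p̂ = 2126/2260 = 0.94071.
SE = √(p₀(1−p₀)/n) = √(0.0475/2260) = 0.00458.
z = (0.94071 − 0.95)/0.00458 = -0.00929/0.00458 = -2.03.
p-value = P(Z > -2.027) ≈ 0.9787, so at α = 0.02 we fail to reject H₀.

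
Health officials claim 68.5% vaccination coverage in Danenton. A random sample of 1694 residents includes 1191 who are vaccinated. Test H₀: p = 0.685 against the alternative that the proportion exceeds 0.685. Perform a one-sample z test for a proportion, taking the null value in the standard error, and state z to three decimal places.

z = 1.601

p̂ = 1191/1694 ≈ 0.70307.
Standard error under H₀: √(0.685×0.315/1694) = 0.01129.
z = (0.70307 − 0.685)/0.01129 = 0.01807/0.01129 = 1.601.
p-value = P(Z > 1.601) ≈ 0.0547.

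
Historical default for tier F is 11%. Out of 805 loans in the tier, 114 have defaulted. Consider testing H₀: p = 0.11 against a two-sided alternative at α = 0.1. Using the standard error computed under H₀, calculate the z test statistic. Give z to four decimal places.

z = 2.8668

p̂ = 114/805 = 0.141615.
Under H₀, SE = √(0.11·0.89/805) = √(0.000121615) = 0.011028.
z = (0.141615 − 0.11)/0.011028 = 0.031615/0.011028 = 2.8668.
Two-sided p-value ≈ 2·Φ(−2.867) = 0.0041, so at α = 0.1 we reject H₀.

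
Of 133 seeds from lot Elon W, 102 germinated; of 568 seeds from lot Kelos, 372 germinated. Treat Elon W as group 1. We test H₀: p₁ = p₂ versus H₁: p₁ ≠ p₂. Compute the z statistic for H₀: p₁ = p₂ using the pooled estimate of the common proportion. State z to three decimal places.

p̂₁ = 102/133 = 0.76692, p̂₂ = 372/568 = 0.65493.
Pooled p̂ = (102+372)/(133+568) = 474/701 = 0.67618.
SE = √(p̂(1−p̂)(1/n₁+1/n₂)) = √(0.67618·0.32382·0.00927936) = √(0.00203182) = 0.04508.
z = (0.76692 − 0.65493)/0.04508 = 0.11199/0.04508 = 2.484.

z = 2.484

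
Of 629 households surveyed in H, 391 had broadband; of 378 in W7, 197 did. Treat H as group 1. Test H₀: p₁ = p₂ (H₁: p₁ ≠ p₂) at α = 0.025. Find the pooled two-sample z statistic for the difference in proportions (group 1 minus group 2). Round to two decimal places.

p̂₁ = 391/629 = 0.6216, p̂₂ = 197/378 = 0.5212.
Pooled p̂ = (391+197)/(629+378) = 588/1007 = 0.5839.
SE = √(0.242959 × 0.00423533) = 0.0321.
z = (0.6216 − 0.5212)/0.0321 = 0.1004/0.0321 = 3.13.
p-value = 2·P(Z > 3.132) ≈ 0.0017, so at α = 0.025 we reject H₀.

z = 3.13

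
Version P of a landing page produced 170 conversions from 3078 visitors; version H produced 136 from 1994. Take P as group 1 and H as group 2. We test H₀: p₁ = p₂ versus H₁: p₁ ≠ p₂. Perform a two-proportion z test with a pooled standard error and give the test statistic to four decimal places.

p̂₁ = 170/3078 = 0.0552307, p̂₂ = 136/1994 = 0.0682046.
Pooled p̂ = (170+136)/(3078+1994) = 306/5072 = 0.0603312.
SE = √(0.0566914 × 0.000826391) = 0.0068446.
z = (0.0552307 − 0.0682046)/0.0068446 = -0.0129739/0.0068446 = -1.8955.

z = -1.8955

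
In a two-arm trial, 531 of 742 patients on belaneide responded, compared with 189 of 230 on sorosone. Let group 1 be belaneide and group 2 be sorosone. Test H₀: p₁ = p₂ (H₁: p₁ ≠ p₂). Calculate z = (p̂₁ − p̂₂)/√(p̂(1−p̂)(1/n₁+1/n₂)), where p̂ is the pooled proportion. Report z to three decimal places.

z = -3.208

p̂₁ = 531/742 = 0.715633, p̂₂ = 189/230 = 0.821739.
Pooled p̂ = (531+189)/(742+230) = 720/972 = 0.740741.
SE = √(0.192044 × 0.00569553) = 0.033073.
z = (0.715633 − 0.821739)/0.033073 = -0.106106/0.033073 = -3.208.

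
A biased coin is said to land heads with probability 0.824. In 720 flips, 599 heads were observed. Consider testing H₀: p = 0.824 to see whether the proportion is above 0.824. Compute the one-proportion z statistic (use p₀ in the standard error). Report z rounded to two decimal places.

z = 0.56

p̂ = 599/720 = 0.8319.
Under H₀, SE = √(0.824·0.176/720) = √(0.000201422) = 0.0142.
z = (0.8319 − 0.824)/0.0142 = 0.0079/0.0142 = 0.56.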